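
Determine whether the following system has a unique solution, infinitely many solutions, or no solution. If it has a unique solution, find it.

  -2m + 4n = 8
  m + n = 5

m = 2, n = 3

Row-reduce the augmented matrix:
R1 ← R1 / (-2).
R2 ← R2 − 1·R1.
R2 ← R2 / (3).
R1 ← R1 + 2·R2.
Reading off the reduced rows gives m = 2, n = 3.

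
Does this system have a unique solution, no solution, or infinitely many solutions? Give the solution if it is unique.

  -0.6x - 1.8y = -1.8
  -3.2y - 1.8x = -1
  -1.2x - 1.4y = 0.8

Row-reduce the augmented matrix:
R1 ← R1 / (-3/5).
R2 ← R2 + 9/5·R1.
R3 ← R3 + 6/5·R1.
R2 ← R2 / (11/5).
R1 ← R1 − 3·R2.
R3 ← R3 − 11/5·R2.
R3 reduces to 0 = 0, so the extra equation is consistent.
Reading off the reduced rows gives x = -3, y = 2.

x = -3, y = 2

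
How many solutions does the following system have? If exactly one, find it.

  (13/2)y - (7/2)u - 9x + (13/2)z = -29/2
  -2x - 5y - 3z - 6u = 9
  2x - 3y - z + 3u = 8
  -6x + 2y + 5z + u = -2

no solution

Row-reduce:
R1 ← R1 / (-9).
R2 ← R2 + 2·R1.
R3 ← R3 − 2·R1.
R4 ← R4 + 6·R1.
R2 ← R2 / (-58/9).
R1 ← R1 + 13/18·R2.
R3 ← R3 + 14/9·R2.
R4 ← R4 + 7/3·R2.
R3 ← R3 / (44/29).
R1 ← R1 + 13/58·R3.
R2 ← R2 − 20/29·R3.
R4 ← R4 − 66/29·R3.
Row 4 reduces to 0 = 1/2, a contradiction. The system is inconsistent.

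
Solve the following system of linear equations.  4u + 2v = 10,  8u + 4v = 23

no solution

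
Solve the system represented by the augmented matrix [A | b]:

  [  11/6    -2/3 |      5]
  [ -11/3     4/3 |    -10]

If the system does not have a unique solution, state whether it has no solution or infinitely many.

Row-reduce:
R1 ← R1 / (11/6).
R2 ← R2 + 11/3·R1.
Rank is 1 with 2 unknowns, leaving x_2 free.

infinitely many solutions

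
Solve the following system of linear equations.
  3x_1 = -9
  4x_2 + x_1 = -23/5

From equation 2: x_1 = -23/5 − 4·x_2.
Substitute into equation 1 and solve: x_2 = -2/5.
Then x_1 = -3.

x_1 = -3, x_2 = -2/5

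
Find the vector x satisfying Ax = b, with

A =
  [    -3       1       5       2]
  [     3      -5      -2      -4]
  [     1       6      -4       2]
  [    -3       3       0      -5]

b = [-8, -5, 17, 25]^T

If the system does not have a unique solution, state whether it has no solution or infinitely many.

x_1 = -3, x_2 = 2, x_3 = -3, x_4 = -2

Row-reduce the augmented matrix:
R1 ← R1 / (-3).
R2 ← R2 − 3·R1.
R3 ← R3 − 1·R1.
R4 ← R4 + 3·R1.
R2 ← R2 / (-4).
R1 ← R1 + 1/3·R2.
R3 ← R3 − 19/3·R2.
R4 ← R4 − 2·R2.
R3 ← R3 / (29/12).
R1 ← R1 + 23/12·R3.
R2 ← R2 + 3/4·R3.
R4 ← R4 + 7/2·R3.
R4 ← R4 / (-253/29).
R1 ← R1 + 26/29·R4.
R2 ← R2 − 10/29·R4.
R3 ← R3 + 6/29·R4.
Reading off the reduced rows gives x_1 = -3, x_2 = 2, x_3 = -3, x_4 = -2.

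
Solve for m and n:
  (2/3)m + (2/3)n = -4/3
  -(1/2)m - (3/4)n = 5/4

m = -1, n = -1

Row-reduce the augmented matrix:
R1 ← R1 / (2/3).
R2 ← R2 + 1/2·R1.
R2 ← R2 / (-1/4).
R1 ← R1 − 1·R2.
Reading off the reduced rows gives m = -1, n = -1.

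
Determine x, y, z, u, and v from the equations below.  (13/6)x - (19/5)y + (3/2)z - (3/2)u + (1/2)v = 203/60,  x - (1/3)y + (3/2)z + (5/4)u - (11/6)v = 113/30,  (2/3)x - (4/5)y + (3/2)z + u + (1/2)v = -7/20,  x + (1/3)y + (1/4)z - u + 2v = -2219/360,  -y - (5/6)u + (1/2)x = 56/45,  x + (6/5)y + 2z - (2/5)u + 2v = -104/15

Row-reduce the augmented matrix:
R1 ← R1 / (13/6).
R2 ← R2 − 1·R1.
R3 ← R3 − 2/3·R1.
R4 ← R4 − 1·R1.
R5 ← R5 − 1/2·R1.
R6 ← R6 − 1·R1.
R2 ← R2 / (277/195).
R1 ← R1 + 114/65·R2.
R3 ← R3 − 24/65·R2.
R4 ← R4 − 407/195·R2.
R5 ← R5 + 8/65·R2.
R6 ← R6 − 192/65·R2.
R3 ← R3 / (459/554).
R1 ← R1 − 468/277·R3.
R2 ← R2 − 315/554·R3.
R4 ← R4 + 1805/1108·R3.
R5 ← R5 + 153/554·R3.
R6 ← R6 + 103/277·R3.
R4 ← R4 / (-2351/1836).
R1 ← R1 + 25/102·R4.
R2 ← R2 − 145/204·R4.
R3 ← R3 − 530/459·R4.
R6 ← R6 + 7613/2295·R4.
Swap R5 and R6.
R5 ← R5 / (-369523/35265).
R1 ← R1 + 25245/4702·R5.
R2 ← R2 − 14765/9404·R5.
R3 ← R3 − 49093/7053·R5.
R4 ← R4 + 12003/2351·R5.
R6 reduces to 0 = 0, so the extra equation is consistent.
Reading off the reduced rows gives x = -7/5, y = -5/3, z = 1/2, u = -1/3, v = -7/3.

x = -7/5, y = -5/3, z = 1/2, u = -1/3, v = -7/3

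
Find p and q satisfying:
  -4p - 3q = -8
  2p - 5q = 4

Row-reduce the augmented matrix:
R1 ← R1 / (-4).
R2 ← R2 − 2·R1.
R2 ← R2 / (-13/2).
R1 ← R1 − 3/4·R2.
Reading off the reduced rows gives p = 2, q = 0.

p = 2, q = 0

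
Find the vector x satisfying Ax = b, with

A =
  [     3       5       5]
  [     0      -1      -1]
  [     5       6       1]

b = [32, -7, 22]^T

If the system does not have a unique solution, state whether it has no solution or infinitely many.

Row-reduce the augmented matrix:
R1 ← R1 / (3).
R3 ← R3 − 5·R1.
R2 ← R2 / (-1).
R1 ← R1 − 5/3·R2.
R3 ← R3 + 7/3·R2.
R3 ← R3 / (-5).
R2 ← R2 − 1·R3.
Reading off the reduced rows gives x_1 = -1, x_2 = 4, x_3 = 3.

x_1 = -1, x_2 = 4, x_3 = 3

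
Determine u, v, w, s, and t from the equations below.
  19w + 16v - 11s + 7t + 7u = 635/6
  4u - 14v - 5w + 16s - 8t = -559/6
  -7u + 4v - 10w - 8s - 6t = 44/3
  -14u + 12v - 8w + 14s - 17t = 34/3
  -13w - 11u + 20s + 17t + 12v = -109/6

u = -5/3, v = 3, w = 5/2, s = -2, t = 0

Row-reduce the augmented matrix:
R1 ← R1 / (7).
R2 ← R2 − 4·R1.
R3 ← R3 + 7·R1.
R4 ← R4 + 14·R1.
R5 ← R5 + 11·R1.
R2 ← R2 / (-162/7).
R1 ← R1 − 16/7·R2.
R3 ← R3 − 20·R2.
R4 ← R4 − 44·R2.
R5 ← R5 − 260/7·R2.
R3 ← R3 / (-127/27).
R1 ← R1 − 31/27·R3.
R2 ← R2 − 37/54·R3.
R4 ← R4 + 4/27·R3.
R5 ← R5 + 232/27·R3.
R4 ← R4 / (4364/127).
R1 ← R1 − 88/127·R4.
R2 ← R2 + 235/254·R4.
R3 ← R3 + 7/127·R4.
R5 ← R5 − 4827/127·R4.
R5 ← R5 / (236029/4364).
R1 ← R1 + 2136/1091·R5.
R2 ← R2 + 13385/8728·R5.
R3 ← R3 − 8515/4364·R5.
R4 ← R4 + 3241/4364·R5.
Reading off the reduced rows gives u = -5/3, v = 3, w = 5/2, s = -2, t = 0.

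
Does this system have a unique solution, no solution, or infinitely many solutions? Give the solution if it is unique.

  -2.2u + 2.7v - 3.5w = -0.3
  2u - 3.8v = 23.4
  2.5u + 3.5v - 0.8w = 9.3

Row-reduce the augmented matrix:
R1 ← R1 / (-11/5).
R2 ← R2 − 2·R1.
R3 ← R3 − 5/2·R1.
R2 ← R2 / (-74/55).
R1 ← R1 + 27/22·R2.
R3 ← R3 − 289/44·R2.
R3 ← R3 / (-30059/1480).
R1 ← R1 − 665/148·R3.
R2 ← R2 − 175/74·R3.
Reading off the reduced rows gives u = 6, v = -3, w = -6.

u = 6, v = -3, w = -6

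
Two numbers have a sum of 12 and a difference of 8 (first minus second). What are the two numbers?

Let x = first number, y = second number.
  x + y = 12
  x - y = 8
Row-reduce the augmented matrix:
R2 ← R2 − 1·R1.
R2 ← R2 / (-2).
R1 ← R1 − 1·R2.
Reading off the reduced rows gives x = 10, y = 2.

first number: 10, second number: 2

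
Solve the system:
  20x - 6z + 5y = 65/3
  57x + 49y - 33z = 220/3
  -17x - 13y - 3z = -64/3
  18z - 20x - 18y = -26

Row-reduce the augmented matrix:
R1 ← R1 / (20).
R2 ← R2 − 57·R1.
R3 ← R3 + 17·R1.
R4 ← R4 + 20·R1.
R2 ← R2 / (139/4).
R1 ← R1 − 1/4·R2.
R3 ← R3 + 35/4·R2.
R4 ← R4 + 13·R2.
R3 ← R3 / (-8412/695).
R1 ← R1 + 129/695·R3.
R2 ← R2 + 318/695·R3.
R4 ← R4 − 4206/695·R3.
R4 reduces to 0 = 0, so the extra equation is consistent.
Reading off the reduced rows gives x = 1, y = 1/3, z = 0.

x = 1, y = 1/3, z = 0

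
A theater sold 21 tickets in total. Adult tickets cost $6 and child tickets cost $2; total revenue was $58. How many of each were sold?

adult tickets: 4, child tickets: 17

Let a = adult tickets, c = child tickets.
  a + c = 21
  6a + 2c = 58
From equation 1: a = 21 − c.
Substitute into equation 2 and solve: c = 17.
Then a = 4.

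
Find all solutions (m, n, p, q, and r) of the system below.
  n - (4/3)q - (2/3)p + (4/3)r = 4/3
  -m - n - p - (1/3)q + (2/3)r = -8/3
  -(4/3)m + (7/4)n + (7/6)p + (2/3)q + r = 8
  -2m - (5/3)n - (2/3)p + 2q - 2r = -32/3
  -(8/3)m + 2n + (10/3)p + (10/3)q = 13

no solution

Row-reduce:
Swap R1 and R2.
R1 ← R1 / (-1).
R3 ← R3 + 4/3·R1.
R4 ← R4 + 2·R1.
R5 ← R5 + 8/3·R1.
R1 ← R1 − 1·R2.
R3 ← R3 − 37/12·R2.
R4 ← R4 − 1/3·R2.
R5 ← R5 − 14/3·R2.
R3 ← R3 / (41/9).
R1 ← R1 − 5/3·R3.
R2 ← R2 + 2/3·R3.
R4 ← R4 − 14/9·R3.
R5 ← R5 − 82/9·R3.
R4 ← R4 / (490/369).
R1 ← R1 + 10/41·R4.
R2 ← R2 + 70/123·R4.
R3 ← R3 − 47/41·R4.
Row 5 reduces to 0 = -1, a contradiction. The system is inconsistent.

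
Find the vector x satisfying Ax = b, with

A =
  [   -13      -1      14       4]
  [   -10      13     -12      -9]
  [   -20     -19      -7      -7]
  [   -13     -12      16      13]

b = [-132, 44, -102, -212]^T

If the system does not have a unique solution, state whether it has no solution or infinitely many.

Row-reduce the augmented matrix:
R1 ← R1 / (-13).
R2 ← R2 + 10·R1.
R3 ← R3 + 20·R1.
R4 ← R4 + 13·R1.
R2 ← R2 / (179/13).
R1 ← R1 − 1/13·R2.
R3 ← R3 + 227/13·R2.
R4 ← R4 + 11·R2.
R3 ← R3 / (-10277/179).
R1 ← R1 + 170/179·R3.
R2 ← R2 + 296/179·R3.
R4 ← R4 + 2898/179·R3.
R4 ← R4 / (75844/10277).
R1 ← R1 − 2371/10277·R4.
R2 ← R2 + 587/10277·R4.
R3 ← R3 − 5096/10277·R4.
Reading off the reduced rows gives x_1 = 6, x_2 = 2, x_3 = -2, x_4 = -6.

x_1 = 6, x_2 = 2, x_3 = -2, x_4 = -6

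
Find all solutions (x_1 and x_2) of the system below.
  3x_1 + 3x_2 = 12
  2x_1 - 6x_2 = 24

Row-reduce the augmented matrix:
R1 ← R1 / (3).
R2 ← R2 − 2·R1.
R2 ← R2 / (-8).
R1 ← R1 − 1·R2.
Reading off the reduced rows gives x_1 = 6, x_2 = -2.

x_1 = 6, x_2 = -2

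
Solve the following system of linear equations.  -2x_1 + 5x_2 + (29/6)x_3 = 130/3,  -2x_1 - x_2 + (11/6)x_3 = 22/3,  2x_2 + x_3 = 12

infinitely many solutions

Row-reduce:
R1 ← R1 / (-2).
R2 ← R2 + 2·R1.
R2 ← R2 / (-6).
R1 ← R1 + 5/2·R2.
R3 ← R3 − 2·R2.
Rank is 2 with 3 unknowns, leaving x_3 free.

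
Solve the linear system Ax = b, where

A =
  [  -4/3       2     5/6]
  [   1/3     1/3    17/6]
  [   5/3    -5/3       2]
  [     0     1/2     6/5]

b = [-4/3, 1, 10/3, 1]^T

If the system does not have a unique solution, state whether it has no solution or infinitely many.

Row-reduce:
R1 ← R1 / (-4/3).
R2 ← R2 − 1/3·R1.
R3 ← R3 − 5/3·R1.
R2 ← R2 / (5/6).
R1 ← R1 + 3/2·R2.
R3 ← R3 − 5/6·R2.
R4 ← R4 − 1/2·R2.
Swap R3 and R4.
R3 ← R3 / (-5/8).
R1 ← R1 − 97/20·R3.
R2 ← R2 − 73/20·R3.
Row 4 reduces to 0 = 1, a contradiction. The system is inconsistent.

no solution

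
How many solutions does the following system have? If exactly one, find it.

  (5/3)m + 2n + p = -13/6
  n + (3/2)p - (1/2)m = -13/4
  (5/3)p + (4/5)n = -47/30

m = 2, n = -3, p = 1/2

Row-reduce the augmented matrix:
R1 ← R1 / (5/3).
R2 ← R2 + 1/2·R1.
R2 ← R2 / (8/5).
R1 ← R1 − 6/5·R2.
R3 ← R3 − 4/5·R2.
R3 ← R3 / (23/30).
R1 ← R1 + 3/4·R3.
R2 ← R2 − 9/8·R3.
Reading off the reduced rows gives m = 2, n = -3, p = 1/2.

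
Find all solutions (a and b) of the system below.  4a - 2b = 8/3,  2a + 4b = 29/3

Row-reduce the augmented matrix:
R1 ← R1 / (4).
R2 ← R2 − 2·R1.
R2 ← R2 / (5).
R1 ← R1 + 1/2·R2.
Reading off the reduced rows gives a = 3/2, b = 5/3.

a = 3/2, b = 5/3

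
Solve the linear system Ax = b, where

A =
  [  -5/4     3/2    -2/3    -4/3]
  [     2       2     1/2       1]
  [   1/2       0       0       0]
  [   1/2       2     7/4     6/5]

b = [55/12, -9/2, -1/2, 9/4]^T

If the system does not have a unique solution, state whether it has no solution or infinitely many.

x_1 = -1, x_2 = 0, x_3 = 5, x_4 = -5

Row-reduce the augmented matrix:
R1 ← R1 / (-5/4).
R2 ← R2 − 2·R1.
R3 ← R3 − 1/2·R1.
R4 ← R4 − 1/2·R1.
R2 ← R2 / (22/5).
R1 ← R1 + 6/5·R2.
R3 ← R3 − 3/5·R2.
R4 ← R4 − 13/5·R2.
R3 ← R3 / (-25/132).
R1 ← R1 − 25/66·R3.
R2 ← R2 + 17/132·R3.
R4 ← R4 − 20/11·R3.
R4 ← R4 / (-23/10).
R3 ← R3 − 2·R4.
Reading off the reduced rows gives x_1 = -1, x_2 = 0, x_3 = 5, x_4 = -5.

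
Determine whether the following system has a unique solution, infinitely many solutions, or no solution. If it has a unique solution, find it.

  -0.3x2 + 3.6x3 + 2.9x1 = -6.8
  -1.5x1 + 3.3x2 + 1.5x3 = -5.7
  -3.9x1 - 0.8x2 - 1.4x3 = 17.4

Row-reduce the augmented matrix:
R1 ← R1 / (29/10).
R2 ← R2 + 3/2·R1.
R3 ← R3 + 39/10·R1.
R2 ← R2 / (456/145).
R1 ← R1 + 3/29·R2.
R3 ← R3 + 349/290·R2.
R3 ← R3 / (14373/3040).
R1 ← R1 − 411/304·R3.
R2 ← R2 − 325/304·R3.
Reading off the reduced rows gives x1 = -4, x2 = -4, x3 = 1.

x1 = -4, x2 = -4, x3 = 1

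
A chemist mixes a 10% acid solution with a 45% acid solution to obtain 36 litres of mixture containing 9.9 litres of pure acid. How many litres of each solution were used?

litres of solution A: 18, litres of solution B: 18

Let a = litres of solution A, b = litres of solution B.
  a + b = 36
  (1/10)a + (9/20)b = 99/10
From equation 1: a = 36 − b.
Substitute into equation 2 and solve: b = 18.
Then a = 18.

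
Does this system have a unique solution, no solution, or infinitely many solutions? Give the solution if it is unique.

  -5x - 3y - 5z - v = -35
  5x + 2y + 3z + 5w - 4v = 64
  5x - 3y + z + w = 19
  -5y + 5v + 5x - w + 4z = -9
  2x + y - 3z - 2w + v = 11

x = 6, y = 5, z = -2, w = 6, v = 0

Row-reduce the augmented matrix:
R1 ← R1 / (-5).
R2 ← R2 − 5·R1.
R3 ← R3 − 5·R1.
R4 ← R4 − 5·R1.
R5 ← R5 − 2·R1.
R2 ← R2 / (-1).
R1 ← R1 − 3/5·R2.
R3 ← R3 + 6·R2.
R4 ← R4 + 8·R2.
R5 ← R5 + 1/5·R2.
R3 ← R3 / (8).
R1 ← R1 + 1/5·R3.
R2 ← R2 − 2·R3.
R4 ← R4 − 15·R3.
R5 ← R5 + 23/5·R3.
R4 ← R4 / (107/8).
R1 ← R1 − 91/40·R4.
R2 ← R2 − 9/4·R4.
R3 ← R3 + 29/8·R4.
R5 ← R5 + 787/40·R4.
R5 ← R5 / (1612/535).
R1 ← R1 + 166/535·R5.
R2 ← R2 + 54/107·R5.
R3 ← R3 − 87/107·R5.
R4 ← R4 + 83/107·R5.
Reading off the reduced rows gives x = 6, y = 5, z = -2, w = 6, v = 0.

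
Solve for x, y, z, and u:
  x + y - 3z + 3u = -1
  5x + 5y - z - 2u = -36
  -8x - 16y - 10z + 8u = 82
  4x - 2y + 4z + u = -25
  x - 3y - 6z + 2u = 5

x = -6, y = -1, z = -1, u = 1

Row-reduce the augmented matrix:
R2 ← R2 − 5·R1.
R3 ← R3 + 8·R1.
R4 ← R4 − 4·R1.
R5 ← R5 − 1·R1.
Swap R2 and R3.
R2 ← R2 / (-8).
R1 ← R1 − 1·R2.
R4 ← R4 + 6·R2.
R5 ← R5 + 4·R2.
R3 ← R3 / (14).
R1 ← R1 + 29/4·R3.
R2 ← R2 − 17/4·R3.
R4 ← R4 − 83/2·R3.
R5 ← R5 − 14·R3.
R4 ← R4 / (431/28).
R1 ← R1 + 101/56·R4.
R2 ← R2 − 65/56·R4.
R3 ← R3 + 17/14·R4.
R5 reduces to 0 = 0, so the extra equation is consistent.
Reading off the reduced rows gives x = -6, y = -1, z = -1, u = 1.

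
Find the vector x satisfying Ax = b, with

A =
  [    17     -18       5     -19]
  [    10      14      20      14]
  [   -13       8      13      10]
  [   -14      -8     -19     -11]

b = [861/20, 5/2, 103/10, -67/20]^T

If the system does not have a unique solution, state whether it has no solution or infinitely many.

Row-reduce the augmented matrix:
R1 ← R1 / (17).
R2 ← R2 − 10·R1.
R3 ← R3 + 13·R1.
R4 ← R4 + 14·R1.
R2 ← R2 / (418/17).
R1 ← R1 + 18/17·R2.
R3 ← R3 + 98/17·R2.
R4 ← R4 + 388/17·R2.
R3 ← R3 / (4352/209).
R1 ← R1 − 215/209·R3.
R2 ← R2 − 145/209·R3.
R4 ← R4 − 199/209·R3.
R4 ← R4 / (-14537/4352).
R1 ← R1 + 441/4352·R4.
R2 ← R2 − 4257/4352·R4.
R3 ← R3 − 287/4352·R4.
Reading off the reduced rows gives x_1 = -3/5, x_2 = 1/2, x_3 = 2, x_4 = -11/4.

x_1 = -3/5, x_2 = 1/2, x_3 = 2, x_4 = -11/4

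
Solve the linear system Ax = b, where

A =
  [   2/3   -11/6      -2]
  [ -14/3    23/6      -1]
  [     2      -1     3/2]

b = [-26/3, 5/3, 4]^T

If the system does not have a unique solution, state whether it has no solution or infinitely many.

no solution

Row-reduce:
R1 ← R1 / (2/3).
R2 ← R2 + 14/3·R1.
R3 ← R3 − 2·R1.
R2 ← R2 / (-9).
R1 ← R1 + 11/4·R2.
R3 ← R3 − 9/2·R2.
Row 3 reduces to 0 = 1/2, a contradiction. The system is inconsistent.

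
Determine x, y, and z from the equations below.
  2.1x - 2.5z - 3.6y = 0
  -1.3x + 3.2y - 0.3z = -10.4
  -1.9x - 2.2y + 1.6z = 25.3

x = -5, y = -5, z = 3

Row-reduce the augmented matrix:
R1 ← R1 / (21/10).
R2 ← R2 + 13/10·R1.
R3 ← R3 + 19/10·R1.
R2 ← R2 / (34/35).
R1 ← R1 + 12/7·R2.
R3 ← R3 + 191/35·R2.
R3 ← R3 / (-1877/170).
R1 ← R1 + 227/51·R3.
R2 ← R2 + 97/51·R3.
Reading off the reduced rows gives x = -5, y = -5, z = 3.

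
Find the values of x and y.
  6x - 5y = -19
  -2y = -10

Row-reduce the augmented matrix:
R1 ← R1 / (6).
R2 ← R2 / (-2).
R1 ← R1 + 5/6·R2.
Reading off the reduced rows gives x = 1, y = 5.

x = 1, y = 5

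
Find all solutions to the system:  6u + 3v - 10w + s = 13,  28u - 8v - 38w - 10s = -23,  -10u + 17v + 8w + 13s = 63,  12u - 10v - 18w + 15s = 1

no solution

Row-reduce:
R1 ← R1 / (6).
R2 ← R2 − 28·R1.
R3 ← R3 + 10·R1.
R4 ← R4 − 12·R1.
R2 ← R2 / (-22).
R1 ← R1 − 1/2·R2.
R3 ← R3 − 22·R2.
R4 ← R4 + 16·R2.
Swap R3 and R4.
R3 ← R3 / (-142/33).
R1 ← R1 + 97/66·R3.
R2 ← R2 + 13/33·R3.
Row 4 reduces to 0 = 1, a contradiction. The system is inconsistent.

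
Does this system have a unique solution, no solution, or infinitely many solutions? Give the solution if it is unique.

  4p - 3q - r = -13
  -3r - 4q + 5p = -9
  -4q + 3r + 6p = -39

Row-reduce the augmented matrix:
R1 ← R1 / (4).
R2 ← R2 − 5·R1.
R3 ← R3 − 6·R1.
R2 ← R2 / (-1/4).
R1 ← R1 + 3/4·R2.
R3 ← R3 − 1/2·R2.
R1 ← R1 − 5·R3.
R2 ← R2 − 7·R3.
Reading off the reduced rows gives p = 0, q = 6, r = -5.

p = 0, q = 6, r = -5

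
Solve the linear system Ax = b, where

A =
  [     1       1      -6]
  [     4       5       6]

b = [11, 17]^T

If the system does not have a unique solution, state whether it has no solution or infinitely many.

infinitely many solutions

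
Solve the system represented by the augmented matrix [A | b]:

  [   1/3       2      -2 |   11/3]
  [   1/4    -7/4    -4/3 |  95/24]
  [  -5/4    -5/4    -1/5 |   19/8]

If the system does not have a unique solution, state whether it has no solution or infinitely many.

x_1 = -1, x_2 = -1/2, x_3 = -5/2

Row-reduce the augmented matrix:
R1 ← R1 / (1/3).
R2 ← R2 − 1/4·R1.
R3 ← R3 + 5/4·R1.
R2 ← R2 / (-13/4).
R1 ← R1 − 6·R2.
R3 ← R3 − 25/4·R2.
R3 ← R3 / (-1439/195).
R1 ← R1 + 74/13·R3.
R2 ← R2 + 2/39·R3.
Reading off the reduced rows gives x_1 = -1, x_2 = -1/2, x_3 = -5/2.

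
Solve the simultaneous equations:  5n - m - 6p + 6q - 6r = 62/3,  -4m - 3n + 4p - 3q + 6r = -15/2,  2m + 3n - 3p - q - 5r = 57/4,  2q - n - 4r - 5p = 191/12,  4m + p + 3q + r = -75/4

m = -5/2, n = 1/3, p = -9/4, q = -3/2, r = -2

Row-reduce the augmented matrix:
R1 ← R1 / (-1).
R2 ← R2 + 4·R1.
R3 ← R3 − 2·R1.
R5 ← R5 − 4·R1.
R2 ← R2 / (-23).
R1 ← R1 + 5·R2.
R3 ← R3 − 13·R2.
R4 ← R4 + 1·R2.
R5 ← R5 − 20·R2.
R3 ← R3 / (19/23).
R1 ← R1 + 2/23·R3.
R2 ← R2 + 28/23·R3.
R4 ← R4 + 143/23·R3.
R5 ← R5 − 31/23·R3.
R4 ← R4 / (-549/19).
R1 ← R1 + 11/19·R4.
R2 ← R2 + 97/19·R4.
R3 ← R3 + 98/19·R4.
R5 ← R5 − 199/19·R4.
R5 ← R5 / (613/549).
R1 ← R1 + 227/549·R5.
R2 ← R2 + 205/549·R5.
R3 ← R3 − 523/549·R5.
R4 ← R4 − 107/549·R5.
Reading off the reduced rows gives m = -5/2, n = 1/3, p = -9/4, q = -3/2, r = -2.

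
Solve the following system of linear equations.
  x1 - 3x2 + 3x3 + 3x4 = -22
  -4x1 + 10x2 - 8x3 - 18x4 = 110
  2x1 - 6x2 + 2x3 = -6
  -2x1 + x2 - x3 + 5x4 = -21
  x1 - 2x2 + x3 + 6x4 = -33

x1 = -1, x2 = 0, x3 = -2, x4 = -5

Row-reduce the augmented matrix:
R2 ← R2 + 4·R1.
R3 ← R3 − 2·R1.
R4 ← R4 + 2·R1.
R5 ← R5 − 1·R1.
R2 ← R2 / (-2).
R1 ← R1 + 3·R2.
R4 ← R4 + 5·R2.
R5 ← R5 − 1·R2.
R3 ← R3 / (-4).
R1 ← R1 + 3·R3.
R2 ← R2 + 2·R3.
R4 ← R4 + 5·R3.
R4 ← R4 / (67/2).
R1 ← R1 − 33/2·R4.
R2 ← R2 − 6·R4.
R3 ← R3 − 3/2·R4.
R5 reduces to 0 = 0, so the extra equation is consistent.
Reading off the reduced rows gives x1 = -1, x2 = 0, x3 = -2, x4 = -5.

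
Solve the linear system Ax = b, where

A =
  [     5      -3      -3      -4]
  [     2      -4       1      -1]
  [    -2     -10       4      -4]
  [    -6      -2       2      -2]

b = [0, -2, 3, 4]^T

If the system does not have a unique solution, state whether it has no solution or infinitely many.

no solution

Row-reduce:
R1 ← R1 / (5).
R2 ← R2 − 2·R1.
R3 ← R3 + 2·R1.
R4 ← R4 + 6·R1.
R2 ← R2 / (-14/5).
R1 ← R1 + 3/5·R2.
R3 ← R3 + 56/5·R2.
R4 ← R4 + 28/5·R2.
R3 ← R3 / (-6).
R1 ← R1 + 15/14·R3.
R2 ← R2 + 11/14·R3.
R4 ← R4 + 6·R3.
Row 4 reduces to 0 = -3, a contradiction. The system is inconsistent.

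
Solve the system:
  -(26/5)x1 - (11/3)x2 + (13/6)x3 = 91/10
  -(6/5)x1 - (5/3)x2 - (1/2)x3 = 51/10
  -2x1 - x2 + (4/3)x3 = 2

infinitely many solutions

Row-reduce:
R1 ← R1 / (-26/5).
R2 ← R2 + 6/5·R1.
R3 ← R3 + 2·R1.
R2 ← R2 / (-32/39).
R1 ← R1 − 55/78·R2.
R3 ← R3 − 16/39·R2.
Rank is 2 with 3 unknowns, leaving x3 free.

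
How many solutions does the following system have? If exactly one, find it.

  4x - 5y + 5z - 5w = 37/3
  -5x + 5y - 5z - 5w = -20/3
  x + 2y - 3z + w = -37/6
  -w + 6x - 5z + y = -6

x = -2/3, y = -5/2, z = 0, w = -1/2

Row-reduce the augmented matrix:
R1 ← R1 / (4).
R2 ← R2 + 5·R1.
R3 ← R3 − 1·R1.
R4 ← R4 − 6·R1.
R2 ← R2 / (-5/4).
R1 ← R1 + 5/4·R2.
R3 ← R3 − 13/4·R2.
R4 ← R4 − 17/2·R2.
R3 ← R3 / (-1).
R2 ← R2 + 1·R3.
R4 ← R4 + 4·R3.
R4 ← R4 / (38).
R1 ← R1 − 10·R4.
R2 ← R2 − 36·R4.
R3 ← R3 − 27·R4.
Reading off the reduced rows gives x = -2/3, y = -5/2, z = 0, w = -1/2.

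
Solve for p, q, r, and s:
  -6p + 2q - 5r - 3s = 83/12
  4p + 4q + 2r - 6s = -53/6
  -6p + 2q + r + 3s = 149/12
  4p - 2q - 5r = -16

Row-reduce the augmented matrix:
R1 ← R1 / (-6).
R2 ← R2 − 4·R1.
R3 ← R3 + 6·R1.
R4 ← R4 − 4·R1.
R2 ← R2 / (16/3).
R1 ← R1 + 1/3·R2.
R4 ← R4 + 2/3·R2.
R3 ← R3 / (6).
R1 ← R1 − 3/4·R3.
R2 ← R2 + 1/4·R3.
R4 ← R4 + 17/2·R3.
R4 ← R4 / (11/2).
R1 ← R1 + 3/4·R4.
R2 ← R2 + 5/4·R4.
R3 ← R3 − 1·R4.
Reading off the reduced rows gives p = -8/3, q = -3/2, r = 5/3, s = -3/4.

p = -8/3, q = -3/2, r = 5/3, s = -3/4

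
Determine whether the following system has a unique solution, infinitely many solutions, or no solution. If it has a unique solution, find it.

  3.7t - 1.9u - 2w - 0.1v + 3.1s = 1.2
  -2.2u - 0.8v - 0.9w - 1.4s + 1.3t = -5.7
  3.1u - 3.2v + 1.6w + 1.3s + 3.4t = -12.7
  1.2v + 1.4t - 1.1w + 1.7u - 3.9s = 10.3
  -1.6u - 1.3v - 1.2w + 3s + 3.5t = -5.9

Row-reduce the augmented matrix:
R1 ← R1 / (-19/10).
R2 ← R2 + 11/5·R1.
R3 ← R3 − 31/10·R1.
R4 ← R4 − 17/10·R1.
R5 ← R5 + 8/5·R1.
R2 ← R2 / (-13/19).
R1 ← R1 − 1/19·R2.
R3 ← R3 + 639/190·R2.
R4 ← R4 − 211/190·R2.
R5 ← R5 + 231/190·R2.
R3 ← R3 / (-11209/1300).
R1 ← R1 − 151/130·R3.
R2 ← R2 + 269/130·R3.
R4 ← R4 + 769/1300·R3.
R5 ← R5 + 2641/1300·R3.
R4 ← R4 / (-635739/56045).
R1 ← R1 − 24043/11209·R4.
R2 ← R2 + 1336/11209·R4.
R3 ← R3 + 40148/11209·R4.
R5 ← R5 − 110907/56045·R4.
R5 ← R5 / (-644999/2119130).
R1 ← R1 − 931367/1271478·R5.
R2 ← R2 + 892981/635739·R5.
R3 ← R3 + 1418645/635739·R5.
R4 ← R4 − 200287/1271478·R5.
Reading off the reduced rows gives u = 1, v = 6, w = 0, s = 0, t = 1.

u = 1, v = 6, w = 0, s = 0, t = 1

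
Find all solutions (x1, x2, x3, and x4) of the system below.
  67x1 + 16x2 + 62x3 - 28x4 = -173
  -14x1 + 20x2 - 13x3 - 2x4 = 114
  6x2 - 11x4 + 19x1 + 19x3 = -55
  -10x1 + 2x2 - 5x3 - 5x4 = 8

infinitely many solutions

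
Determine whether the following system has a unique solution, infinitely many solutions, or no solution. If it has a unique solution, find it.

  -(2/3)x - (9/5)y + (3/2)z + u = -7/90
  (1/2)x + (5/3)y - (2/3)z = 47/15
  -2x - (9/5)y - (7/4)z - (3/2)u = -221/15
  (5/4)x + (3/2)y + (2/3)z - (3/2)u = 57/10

x = 5/3, y = 5/2, z = 14/5, u = 4/3

Row-reduce the augmented matrix:
R1 ← R1 / (-2/3).
R2 ← R2 − 1/2·R1.
R3 ← R3 + 2·R1.
R4 ← R4 − 5/4·R1.
R2 ← R2 / (19/60).
R1 ← R1 − 27/10·R2.
R3 ← R3 − 18/5·R2.
R4 ← R4 + 15/8·R2.
R3 ← R3 / (-871/76).
R1 ← R1 + 117/19·R3.
R2 ← R2 − 55/38·R3.
R4 ← R4 − 353/57·R3.
R4 ← R4 / (-3873/1742).
R1 ← R1 + 60/67·R4.
R2 ← R2 − 630/871·R4.
R3 ← R3 − 990/871·R4.
Reading off the reduced rows gives x = 5/3, y = 5/2, z = 14/5, u = 4/3.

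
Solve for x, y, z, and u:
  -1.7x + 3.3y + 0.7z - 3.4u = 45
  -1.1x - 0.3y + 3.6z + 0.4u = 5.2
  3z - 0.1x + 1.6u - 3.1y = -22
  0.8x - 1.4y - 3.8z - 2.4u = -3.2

x = -2, y = 6, z = 2, u = -6

Row-reduce the augmented matrix:
R1 ← R1 / (-17/10).
R2 ← R2 + 11/10·R1.
R3 ← R3 + 1/10·R1.
R4 ← R4 − 4/5·R1.
R2 ← R2 / (-207/85).
R1 ← R1 + 33/17·R2.
R3 ← R3 + 56/17·R2.
R4 ← R4 − 13/85·R2.
R3 ← R3 / (-2687/2070).
R1 ← R1 + 403/138·R3.
R2 ← R2 + 535/414·R3.
R4 ← R4 + 1355/414·R3.
R4 ← R4 / (6614/13435).
R1 ← R1 − 10184/2687·R4.
R2 ← R2 − 1724/2687·R4.
R3 ← R3 − 3554/2687·R4.
Reading off the reduced rows gives x = -2, y = 6, z = 2, u = -6.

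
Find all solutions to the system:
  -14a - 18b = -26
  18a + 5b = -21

a = -2, b = 3

Row-reduce the augmented matrix:
R1 ← R1 / (-14).
R2 ← R2 − 18·R1.
R2 ← R2 / (-127/7).
R1 ← R1 − 9/7·R2.
Reading off the reduced rows gives a = -2, b = 3.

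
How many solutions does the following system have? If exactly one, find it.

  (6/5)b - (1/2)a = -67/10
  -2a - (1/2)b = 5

a = -1, b = -6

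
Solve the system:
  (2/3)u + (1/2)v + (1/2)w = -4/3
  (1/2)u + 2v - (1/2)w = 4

infinitely many solutions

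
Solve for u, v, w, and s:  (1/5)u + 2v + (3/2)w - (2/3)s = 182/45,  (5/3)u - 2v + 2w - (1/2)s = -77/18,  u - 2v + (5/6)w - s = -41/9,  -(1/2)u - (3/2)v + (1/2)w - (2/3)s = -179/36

Row-reduce the augmented matrix:
R1 ← R1 / (1/5).
R2 ← R2 − 5/3·R1.
R3 ← R3 − 1·R1.
R4 ← R4 + 1/2·R1.
R2 ← R2 / (-56/3).
R1 ← R1 − 10·R2.
R3 ← R3 + 12·R2.
R4 ← R4 − 7/2·R2.
R3 ← R3 / (1/12).
R1 ← R1 − 15/8·R3.
R2 ← R2 − 9/16·R3.
R4 ← R4 − 73/32·R3.
R4 ← R4 / (569/24).
R1 ← R1 − 20·R4.
R2 ← R2 − 71/12·R4.
R3 ← R3 + 11·R4.
Reading off the reduced rows gives u = 4/3, v = 5/2, w = -2/3, s = 1/3.

u = 4/3, v = 5/2, w = -2/3, s = 1/3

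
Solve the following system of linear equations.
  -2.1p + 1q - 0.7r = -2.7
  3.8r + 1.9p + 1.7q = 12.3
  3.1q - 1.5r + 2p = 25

p = 4, q = 5, r = -1

Row-reduce the augmented matrix:
R1 ← R1 / (-21/10).
R2 ← R2 − 19/10·R1.
R3 ← R3 − 2·R1.
R2 ← R2 / (547/210).
R1 ← R1 + 10/21·R2.
R3 ← R3 − 851/210·R2.
R3 ← R3 / (-3880/547).
R1 ← R1 − 499/547·R3.
R2 ← R2 − 665/547·R3.
Reading off the reduced rows gives p = 4, q = 5, r = -1.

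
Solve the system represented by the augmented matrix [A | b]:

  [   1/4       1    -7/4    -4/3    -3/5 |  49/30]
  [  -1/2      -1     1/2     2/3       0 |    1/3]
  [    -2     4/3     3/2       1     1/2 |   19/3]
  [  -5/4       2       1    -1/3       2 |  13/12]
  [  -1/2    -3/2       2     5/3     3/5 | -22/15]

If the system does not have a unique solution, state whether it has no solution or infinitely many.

infinitely many solutions

Row-reduce:
R1 ← R1 / (1/4).
R2 ← R2 + 1/2·R1.
R3 ← R3 + 2·R1.
R4 ← R4 + 5/4·R1.
R5 ← R5 + 1/2·R1.
R1 ← R1 − 4·R2.
R3 ← R3 − 28/3·R2.
R4 ← R4 − 7·R2.
R5 ← R5 − 1/2·R2.
R3 ← R3 / (31/2).
R1 ← R1 − 5·R3.
R2 ← R2 + 3·R3.
R4 ← R4 − 53/4·R3.
R4 ← R4 / (-43/62).
R1 ← R1 + 22/93·R4.
R2 ← R2 + 8/31·R4.
R3 ← R3 − 18/31·R4.
Rank is 4 with 5 unknowns, leaving x_5 free.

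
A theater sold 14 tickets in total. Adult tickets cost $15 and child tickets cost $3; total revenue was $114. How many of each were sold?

adult tickets: 6, child tickets: 8

Let a = adult tickets, c = child tickets.
  a + c = 14
  3c + 15a = 114
From equation 1: a = 14 − c.
Substitute into equation 2 and solve: c = 8.
Then a = 6.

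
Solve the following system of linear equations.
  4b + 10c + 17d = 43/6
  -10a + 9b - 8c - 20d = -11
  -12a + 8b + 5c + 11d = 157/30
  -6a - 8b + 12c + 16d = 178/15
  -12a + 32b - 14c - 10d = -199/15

Row-reduce the augmented matrix:
Swap R1 and R2.
R1 ← R1 / (-10).
R3 ← R3 + 12·R1.
R4 ← R4 + 6·R1.
R5 ← R5 + 12·R1.
R2 ← R2 / (4).
R1 ← R1 + 9/10·R2.
R3 ← R3 + 14/5·R2.
R4 ← R4 + 67/5·R2.
R5 ← R5 − 106/5·R2.
R3 ← R3 / (108/5).
R1 ← R1 − 61/20·R3.
R2 ← R2 − 5/2·R3.
R4 ← R4 − 503/10·R3.
R5 ← R5 + 287/5·R3.
R4 ← R4 / (-10483/432).
R1 ← R1 + 689/864·R4.
R2 ← R2 + 509/432·R4.
R3 ← R3 − 469/216·R4.
R5 ← R5 − 10483/216·R4.
R5 reduces to 0 = 0, so the extra equation is consistent.
Reading off the reduced rows gives a = -1/5, b = -1/3, c = 0, d = 1/2.

a = -1/5, b = -1/3, c = 0, d = 1/2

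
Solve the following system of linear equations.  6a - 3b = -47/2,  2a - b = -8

Row-reduce:
R1 ← R1 / (6).
R2 ← R2 − 2·R1.
Row 2 reduces to 0 = -1/6, a contradiction. The system is inconsistent.

no solution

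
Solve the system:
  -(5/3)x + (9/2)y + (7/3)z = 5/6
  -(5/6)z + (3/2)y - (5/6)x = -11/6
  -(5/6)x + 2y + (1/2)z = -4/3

no solution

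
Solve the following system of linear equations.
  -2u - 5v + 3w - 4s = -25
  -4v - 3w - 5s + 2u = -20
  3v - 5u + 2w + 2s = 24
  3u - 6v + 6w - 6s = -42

Row-reduce the augmented matrix:
R1 ← R1 / (-2).
R2 ← R2 − 2·R1.
R3 ← R3 + 5·R1.
R4 ← R4 − 3·R1.
R2 ← R2 / (-9).
R1 ← R1 − 5/2·R2.
R3 ← R3 − 31/2·R2.
R4 ← R4 + 27/2·R2.
R3 ← R3 / (-11/2).
R1 ← R1 + 3/2·R3.
R4 ← R4 − 21/2·R3.
R4 ← R4 / (-57/11).
R1 ← R1 − 5/11·R4.
R2 ← R2 − 1·R4.
R3 ← R3 − 7/11·R4.
Reading off the reduced rows gives u = -2, v = 6, w = -1, s = -1.

u = -2, v = 6, w = -1, s = -1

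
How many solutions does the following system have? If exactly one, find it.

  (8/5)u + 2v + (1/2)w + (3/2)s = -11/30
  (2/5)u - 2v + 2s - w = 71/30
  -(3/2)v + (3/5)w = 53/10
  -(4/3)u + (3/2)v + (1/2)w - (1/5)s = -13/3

Row-reduce the augmented matrix:
R1 ← R1 / (8/5).
R2 ← R2 − 2/5·R1.
R4 ← R4 + 4/3·R1.
R2 ← R2 / (-5/2).
R1 ← R1 − 5/4·R2.
R3 ← R3 + 3/2·R2.
R4 ← R4 − 19/6·R2.
R3 ← R3 / (51/40).
R1 ← R1 + 1/4·R3.
R2 ← R2 − 9/20·R3.
R4 ← R4 + 61/120·R3.
R4 ← R4 / (1387/510).
R1 ← R1 − 53/34·R4.
R2 ← R2 + 26/85·R4.
R3 ← R3 + 13/17·R4.
Reading off the reduced rows gives u = 7/4, v = -7/3, w = 3, s = 0.

u = 7/4, v = -7/3, w = 3, s = 0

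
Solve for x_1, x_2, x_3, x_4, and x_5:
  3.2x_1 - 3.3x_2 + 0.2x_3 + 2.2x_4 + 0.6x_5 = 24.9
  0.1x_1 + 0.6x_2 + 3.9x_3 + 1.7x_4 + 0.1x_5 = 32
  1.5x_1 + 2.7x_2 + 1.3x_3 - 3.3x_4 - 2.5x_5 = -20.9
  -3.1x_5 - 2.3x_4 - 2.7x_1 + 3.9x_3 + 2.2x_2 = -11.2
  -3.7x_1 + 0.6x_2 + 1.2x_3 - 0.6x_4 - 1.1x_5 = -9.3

Row-reduce the augmented matrix:
R1 ← R1 / (16/5).
R2 ← R2 − 1/10·R1.
R3 ← R3 − 3/2·R1.
R4 ← R4 + 27/10·R1.
R5 ← R5 + 37/10·R1.
R2 ← R2 / (45/64).
R1 ← R1 + 33/32·R2.
R3 ← R3 − 1359/320·R2.
R4 ← R4 + 187/320·R2.
R5 ← R5 + 1029/320·R2.
R3 ← R3 / (-2789/125).
R1 ← R1 − 433/75·R3.
R2 ← R2 − 1246/225·R3.
R4 ← R4 − 8218/1125·R3.
R5 ← R5 − 14429/750·R3.
R4 ← R4 / (-10408/2789).
R1 ← R1 + 1646/2789·R4.
R2 ← R2 + 3348/2789·R4.
R3 ← R3 − 1773/2789·R4.
R5 ← R5 + 39412/13945·R4.
R5 ← R5 / (-5131/39030).
R1 ← R1 − 113/3903·R5.
R2 ← R2 − 1798/3903·R5.
R3 ← R3 + 1213/2602·R5.
R4 ← R4 − 7525/7806·R5.
Reading off the reduced rows gives x_1 = 2, x_2 = -1, x_3 = 6, x_4 = 5, x_5 = 5.

x_1 = 2, x_2 = -1, x_3 = 6, x_4 = 5, x_5 = 5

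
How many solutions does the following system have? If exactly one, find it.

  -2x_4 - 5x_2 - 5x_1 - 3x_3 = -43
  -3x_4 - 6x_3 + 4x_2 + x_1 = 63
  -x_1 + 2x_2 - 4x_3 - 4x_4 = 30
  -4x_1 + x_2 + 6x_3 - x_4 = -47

Row-reduce the augmented matrix:
R1 ← R1 / (-5).
R2 ← R2 − 1·R1.
R3 ← R3 + 1·R1.
R4 ← R4 + 4·R1.
R2 ← R2 / (3).
R1 ← R1 − 1·R2.
R3 ← R3 − 3·R2.
R4 ← R4 − 5·R2.
R3 ← R3 / (16/5).
R1 ← R1 − 14/5·R3.
R2 ← R2 + 11/5·R3.
R4 ← R4 − 97/5·R3.
R4 ← R4 / (359/48).
R1 ← R1 − 41/24·R4.
R2 ← R2 + 61/48·R4.
R3 ← R3 + 1/16·R4.
Reading off the reduced rows gives x_1 = 6, x_2 = 6, x_3 = -5, x_4 = -1.

x_1 = 6, x_2 = 6, x_3 = -5, x_4 = -1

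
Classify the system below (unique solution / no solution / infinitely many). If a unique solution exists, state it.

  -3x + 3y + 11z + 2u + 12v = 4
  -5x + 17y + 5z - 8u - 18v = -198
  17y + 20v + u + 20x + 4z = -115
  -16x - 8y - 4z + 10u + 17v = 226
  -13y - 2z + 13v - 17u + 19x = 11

x = -4, y = -6, z = -4, u = 3, v = 4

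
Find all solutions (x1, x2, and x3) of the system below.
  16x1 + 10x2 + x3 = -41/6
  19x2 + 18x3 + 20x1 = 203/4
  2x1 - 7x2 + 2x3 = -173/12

Row-reduce the augmented matrix:
R1 ← R1 / (16).
R2 ← R2 − 20·R1.
R3 ← R3 − 2·R1.
R2 ← R2 / (13/2).
R1 ← R1 − 5/8·R2.
R3 ← R3 + 33/4·R2.
R3 ← R3 / (1203/52).
R1 ← R1 + 161/104·R3.
R2 ← R2 − 67/26·R3.
Reading off the reduced rows gives x1 = -2, x2 = 9/4, x3 = 8/3.

x1 = -2, x2 = 9/4, x3 = 8/3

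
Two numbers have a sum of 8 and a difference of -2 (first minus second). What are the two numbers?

first number: 3, second number: 5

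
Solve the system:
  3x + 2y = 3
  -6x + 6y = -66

x = 5, y = -6

Row-reduce the augmented matrix:
R1 ← R1 / (3).
R2 ← R2 + 6·R1.
R2 ← R2 / (10).
R1 ← R1 − 2/3·R2.
Reading off the reduced rows gives x = 5, y = -6.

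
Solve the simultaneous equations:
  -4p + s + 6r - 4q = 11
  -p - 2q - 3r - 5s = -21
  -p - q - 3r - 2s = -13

infinitely many solutions

Row-reduce:
R1 ← R1 / (-4).
R2 ← R2 + 1·R1.
R3 ← R3 + 1·R1.
R2 ← R2 / (-1).
R1 ← R1 − 1·R2.
R3 ← R3 / (-9/2).
R1 ← R1 + 6·R3.
R2 ← R2 − 9/2·R3.
Rank is 3 with 4 unknowns, leaving s free.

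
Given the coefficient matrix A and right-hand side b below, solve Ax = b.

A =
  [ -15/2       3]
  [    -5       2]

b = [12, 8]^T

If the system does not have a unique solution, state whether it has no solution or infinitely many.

Row-reduce:
R1 ← R1 / (-15/2).
R2 ← R2 + 5·R1.
Rank is 1 with 2 unknowns, leaving x_2 free.

infinitely many solutions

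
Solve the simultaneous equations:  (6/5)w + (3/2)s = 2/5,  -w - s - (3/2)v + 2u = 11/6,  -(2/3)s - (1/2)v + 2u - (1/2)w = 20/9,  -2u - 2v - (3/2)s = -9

Row-reduce the augmented matrix:
Swap R1 and R2.
R1 ← R1 / (2).
R3 ← R3 − 2·R1.
R4 ← R4 + 2·R1.
Swap R2 and R3.
R1 ← R1 + 3/4·R2.
R4 ← R4 + 7/2·R2.
R3 ← R3 / (6/5).
R1 ← R1 + 1/8·R3.
R2 ← R2 − 1/2·R3.
R4 ← R4 − 3/4·R3.
R4 ← R4 / (-109/48).
R1 ← R1 + 3/32·R4.
R2 ← R2 + 7/24·R4.
R3 ← R3 − 5/4·R4.
Reading off the reduced rows gives u = 3/2, v = 1, w = -3, s = 8/3.

u = 3/2, v = 1, w = -3, s = 8/3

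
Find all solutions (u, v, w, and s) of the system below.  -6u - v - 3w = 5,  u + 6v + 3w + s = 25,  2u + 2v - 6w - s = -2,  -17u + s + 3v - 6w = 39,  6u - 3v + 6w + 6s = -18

no solution

Row-reduce:
R1 ← R1 / (-6).
R2 ← R2 − 1·R1.
R3 ← R3 − 2·R1.
R4 ← R4 + 17·R1.
R5 ← R5 − 6·R1.
R2 ← R2 / (35/6).
R1 ← R1 − 1/6·R2.
R3 ← R3 − 5/3·R2.
R4 ← R4 − 35/6·R2.
R5 ← R5 + 4·R2.
R3 ← R3 / (-54/7).
R1 ← R1 − 3/7·R3.
R2 ← R2 − 3/7·R3.
R5 ← R5 − 33/7·R3.
Swap R4 and R5.
R4 ← R4 / (59/10).
R1 ← R1 + 1/10·R4.
R2 ← R2 − 1/10·R4.
R3 ← R3 − 1/6·R4.
Row 5 reduces to 0 = -1, a contradiction. The system is inconsistent.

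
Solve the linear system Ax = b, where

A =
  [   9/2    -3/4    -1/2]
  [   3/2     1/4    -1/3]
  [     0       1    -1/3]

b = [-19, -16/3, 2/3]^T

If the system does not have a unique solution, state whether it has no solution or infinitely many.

no solution

Row-reduce:
R1 ← R1 / (9/2).
R2 ← R2 − 3/2·R1.
R2 ← R2 / (1/2).
R1 ← R1 + 1/6·R2.
R3 ← R3 − 1·R2.
Row 3 reduces to 0 = -4/3, a contradiction. The system is inconsistent.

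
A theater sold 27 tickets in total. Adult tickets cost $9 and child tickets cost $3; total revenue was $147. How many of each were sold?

Let a = adult tickets, c = child tickets.
  a + c = 27
  9a + 3c = 147
Row-reduce the augmented matrix:
R2 ← R2 − 9·R1.
R2 ← R2 / (-6).
R1 ← R1 − 1·R2.
Reading off the reduced rows gives a = 11, c = 16.

adult tickets: 11, child tickets: 16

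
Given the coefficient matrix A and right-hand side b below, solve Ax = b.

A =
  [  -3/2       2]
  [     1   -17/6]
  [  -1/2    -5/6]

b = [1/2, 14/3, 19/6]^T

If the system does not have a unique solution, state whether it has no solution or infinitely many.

no solution

Row-reduce:
R1 ← R1 / (-3/2).
R2 ← R2 − 1·R1.
R3 ← R3 + 1/2·R1.
R2 ← R2 / (-3/2).
R1 ← R1 + 4/3·R2.
R3 ← R3 + 3/2·R2.
Row 3 reduces to 0 = -2, a contradiction. The system is inconsistent.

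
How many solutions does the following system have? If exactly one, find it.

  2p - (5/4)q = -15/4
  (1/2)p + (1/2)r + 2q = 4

Row-reduce:
R1 ← R1 / (2).
R2 ← R2 − 1/2·R1.
R2 ← R2 / (37/16).
R1 ← R1 + 5/8·R2.
Rank is 2 with 3 unknowns, leaving r free.

infinitely many solutions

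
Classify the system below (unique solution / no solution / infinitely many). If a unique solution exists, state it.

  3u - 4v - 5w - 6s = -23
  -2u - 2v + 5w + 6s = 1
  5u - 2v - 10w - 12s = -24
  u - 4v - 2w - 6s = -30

infinitely many solutions

Row-reduce:
R1 ← R1 / (3).
R2 ← R2 + 2·R1.
R3 ← R3 − 5·R1.
R4 ← R4 − 1·R1.
R2 ← R2 / (-14/3).
R1 ← R1 + 4/3·R2.
R3 ← R3 − 14/3·R2.
R4 ← R4 + 8/3·R2.
Swap R3 and R4.
R3 ← R3 / (-9/7).
R1 ← R1 + 15/7·R3.
R2 ← R2 + 5/14·R3.
Rank is 3 with 4 unknowns, leaving s free.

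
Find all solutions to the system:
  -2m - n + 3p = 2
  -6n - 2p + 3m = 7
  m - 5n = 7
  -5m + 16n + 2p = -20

no solution

Row-reduce:
R1 ← R1 / (-2).
R2 ← R2 − 3·R1.
R3 ← R3 − 1·R1.
R4 ← R4 + 5·R1.
R2 ← R2 / (-15/2).
R1 ← R1 − 1/2·R2.
R3 ← R3 + 11/2·R2.
R4 ← R4 − 37/2·R2.
R3 ← R3 / (-1/3).
R1 ← R1 + 4/3·R3.
R2 ← R2 + 1/3·R3.
R4 ← R4 − 2/3·R3.
Row 4 reduces to 0 = 1, a contradiction. The system is inconsistent.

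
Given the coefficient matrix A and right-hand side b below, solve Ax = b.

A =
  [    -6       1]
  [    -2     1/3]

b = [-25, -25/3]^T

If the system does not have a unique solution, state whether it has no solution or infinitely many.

infinitely many solutions

Row-reduce:
R1 ← R1 / (-6).
R2 ← R2 + 2·R1.
Rank is 1 with 2 unknowns, leaving x_2 free.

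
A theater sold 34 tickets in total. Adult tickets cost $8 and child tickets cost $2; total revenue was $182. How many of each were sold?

adult tickets: 19, child tickets: 15

Let a = adult tickets, c = child tickets.
  a + c = 34
  8a + 2c = 182
Row-reduce the augmented matrix:
R2 ← R2 − 8·R1.
R2 ← R2 / (-6).
R1 ← R1 − 1·R2.
Reading off the reduced rows gives a = 19, c = 15.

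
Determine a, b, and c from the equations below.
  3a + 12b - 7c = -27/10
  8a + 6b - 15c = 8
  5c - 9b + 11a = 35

Row-reduce the augmented matrix:
R1 ← R1 / (3).
R2 ← R2 − 8·R1.
R3 ← R3 − 11·R1.
R2 ← R2 / (-26).
R1 ← R1 − 4·R2.
R3 ← R3 + 53·R2.
R3 ← R3 / (603/26).
R1 ← R1 + 23/13·R3.
R2 ← R2 + 11/78·R3.
Reading off the reduced rows gives a = 5/2, b = -1/2, c = 3/5.

a = 5/2, b = -1/2, c = 3/5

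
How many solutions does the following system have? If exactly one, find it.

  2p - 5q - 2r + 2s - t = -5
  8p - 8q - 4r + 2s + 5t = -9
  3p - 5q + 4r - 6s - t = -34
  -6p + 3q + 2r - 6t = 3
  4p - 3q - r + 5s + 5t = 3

Row-reduce:
R1 ← R1 / (2).
R2 ← R2 − 8·R1.
R3 ← R3 − 3·R1.
R4 ← R4 + 6·R1.
R5 ← R5 − 4·R1.
R2 ← R2 / (12).
R1 ← R1 + 5/2·R2.
R3 ← R3 − 5/2·R2.
R4 ← R4 + 12·R2.
R5 ← R5 − 7·R2.
R3 ← R3 / (37/6).
R1 ← R1 + 1/6·R3.
R2 ← R2 − 1/3·R3.
R5 ← R5 − 2/3·R3.
Swap R4 and R5.
R4 ← R4 / (395/74).
R1 ← R1 + 17/37·R4.
R2 ← R2 + 3/37·R4.
R3 ← R3 + 93/74·R4.
Row 5 reduces to 0 = -1, a contradiction. The system is inconsistent.

no solution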